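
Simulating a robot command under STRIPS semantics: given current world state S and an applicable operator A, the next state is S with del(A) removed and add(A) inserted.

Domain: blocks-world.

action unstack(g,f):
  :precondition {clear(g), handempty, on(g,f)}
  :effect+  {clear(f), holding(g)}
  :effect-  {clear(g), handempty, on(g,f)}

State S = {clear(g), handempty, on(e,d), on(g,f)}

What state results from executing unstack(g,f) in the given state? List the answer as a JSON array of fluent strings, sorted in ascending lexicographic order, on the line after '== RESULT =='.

Progress:
  pre ⊆ S: {clear(g), handempty, on(g,f)} ⊆ S  — applicable
  S \ del = {on(e,d)}
  ∪ add   = {clear(f), holding(g), on(e,d)}

== RESULT ==
["clear(f)", "holding(g)", "on(e,d)"]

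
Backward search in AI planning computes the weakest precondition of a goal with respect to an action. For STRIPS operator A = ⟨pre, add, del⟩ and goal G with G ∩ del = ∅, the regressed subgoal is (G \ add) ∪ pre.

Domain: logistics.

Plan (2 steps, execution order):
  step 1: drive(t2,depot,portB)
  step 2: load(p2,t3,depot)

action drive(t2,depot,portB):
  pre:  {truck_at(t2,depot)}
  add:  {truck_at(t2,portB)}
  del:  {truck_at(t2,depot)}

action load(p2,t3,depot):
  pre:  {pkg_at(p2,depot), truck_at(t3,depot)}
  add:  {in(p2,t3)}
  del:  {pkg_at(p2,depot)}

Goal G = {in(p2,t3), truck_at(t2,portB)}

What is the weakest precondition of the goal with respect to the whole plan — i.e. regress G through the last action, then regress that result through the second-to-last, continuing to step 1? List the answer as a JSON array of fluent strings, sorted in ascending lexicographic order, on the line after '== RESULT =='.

Work backward from the goal:
  through step 2 (load(p2,t3,depot)): drop {in(p2,t3)}, keep {truck_at(t2,portB)}, require {pkg_at(p2,depot), truck_at(t3,depot)}
    → {pkg_at(p2,depot), truck_at(t2,portB), truck_at(t3,depot)}
  through step 1 (drive(t2,depot,portB)): drop {truck_at(t2,portB)}, keep {pkg_at(p2,depot), truck_at(t3,depot)}, require {truck_at(t2,depot)}
    → {pkg_at(p2,depot), truck_at(t2,depot), truck_at(t3,depot)}

== RESULT ==
["pkg_at(p2,depot)", "truck_at(t2,depot)", "truck_at(t3,depot)"]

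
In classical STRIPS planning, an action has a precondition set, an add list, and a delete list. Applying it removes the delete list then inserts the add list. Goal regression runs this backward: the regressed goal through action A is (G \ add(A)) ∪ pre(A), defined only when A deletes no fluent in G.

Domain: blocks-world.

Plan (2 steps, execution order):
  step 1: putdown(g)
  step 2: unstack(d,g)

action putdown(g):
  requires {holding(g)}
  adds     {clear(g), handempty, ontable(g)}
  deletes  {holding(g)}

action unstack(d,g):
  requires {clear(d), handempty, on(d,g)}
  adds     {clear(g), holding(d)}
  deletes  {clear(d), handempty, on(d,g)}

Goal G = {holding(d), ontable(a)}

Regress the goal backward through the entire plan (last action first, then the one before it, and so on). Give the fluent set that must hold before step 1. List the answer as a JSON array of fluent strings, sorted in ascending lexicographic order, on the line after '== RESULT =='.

Regress step by step:
  through step 2 (unstack(d,g)): drop {holding(d)}, keep {ontable(a)}, require {clear(d), handempty, on(d,g)}
    → {clear(d), handempty, on(d,g), ontable(a)}
  through step 1 (putdown(g)): drop {handempty}, keep {clear(d), on(d,g), ontable(a)}, require {holding(g)}
    → {clear(d), holding(g), on(d,g), ontable(a)}

== RESULT ==
["clear(d)", "holding(g)", "on(d,g)", "ontable(a)"]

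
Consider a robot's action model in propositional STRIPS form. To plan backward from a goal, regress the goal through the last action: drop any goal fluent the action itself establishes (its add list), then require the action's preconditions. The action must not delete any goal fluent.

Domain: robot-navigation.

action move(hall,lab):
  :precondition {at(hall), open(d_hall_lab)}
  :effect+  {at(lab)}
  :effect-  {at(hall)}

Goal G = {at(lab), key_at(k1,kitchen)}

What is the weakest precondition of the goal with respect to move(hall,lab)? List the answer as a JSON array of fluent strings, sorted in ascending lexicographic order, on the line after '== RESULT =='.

Regress:
  G ∩ del = {}  (empty — regression defined)
  G \ add = {at(lab), key_at(k1,kitchen)} \ {at(lab)} = {key_at(k1,kitchen)}
  ∪ pre   = {key_at(k1,kitchen)} ∪ {at(hall), open(d_hall_lab)}
          = {at(hall), key_at(k1,kitchen), open(d_hall_lab)}

== RESULT ==
["at(hall)", "key_at(k1,kitchen)", "open(d_hall_lab)"]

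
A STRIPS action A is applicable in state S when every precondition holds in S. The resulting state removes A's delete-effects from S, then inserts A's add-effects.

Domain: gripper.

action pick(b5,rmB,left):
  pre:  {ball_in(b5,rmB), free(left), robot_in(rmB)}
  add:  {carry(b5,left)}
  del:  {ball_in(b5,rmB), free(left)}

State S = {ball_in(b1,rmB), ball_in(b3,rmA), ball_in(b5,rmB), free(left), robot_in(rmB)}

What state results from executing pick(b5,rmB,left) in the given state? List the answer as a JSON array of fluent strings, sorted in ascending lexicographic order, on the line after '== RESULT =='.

Progress:
  pre ⊆ S: {ball_in(b5,rmB), free(left), robot_in(rmB)} ⊆ S  — applicable
  S \ del = {ball_in(b1,rmB), ball_in(b3,rmA), robot_in(rmB)}
  ∪ add   = {ball_in(b1,rmB), ball_in(b3,rmA), carry(b5,left), robot_in(rmB)}

== RESULT ==
["ball_in(b1,rmB)", "ball_in(b3,rmA)", "carry(b5,left)", "robot_in(rmB)"]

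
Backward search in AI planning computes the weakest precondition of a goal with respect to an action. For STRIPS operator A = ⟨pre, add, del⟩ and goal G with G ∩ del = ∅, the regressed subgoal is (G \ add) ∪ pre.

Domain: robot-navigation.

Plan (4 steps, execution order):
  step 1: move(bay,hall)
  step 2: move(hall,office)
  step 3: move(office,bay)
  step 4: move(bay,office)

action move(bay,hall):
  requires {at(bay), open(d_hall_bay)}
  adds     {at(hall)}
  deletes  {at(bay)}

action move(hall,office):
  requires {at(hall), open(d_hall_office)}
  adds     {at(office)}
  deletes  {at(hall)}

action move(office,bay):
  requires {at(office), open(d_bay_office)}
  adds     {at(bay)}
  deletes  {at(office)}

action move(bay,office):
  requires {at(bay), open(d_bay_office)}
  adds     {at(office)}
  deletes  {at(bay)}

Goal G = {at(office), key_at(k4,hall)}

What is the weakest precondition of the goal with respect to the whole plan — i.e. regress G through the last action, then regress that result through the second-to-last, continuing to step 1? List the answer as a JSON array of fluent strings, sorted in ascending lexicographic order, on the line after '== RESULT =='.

Work backward from the goal:
  through step 4 (move(bay,office)): drop {at(office)}, keep {key_at(k4,hall)}, require {at(bay), open(d_bay_office)}
    → {at(bay), key_at(k4,hall), open(d_bay_office)}
  through step 3 (move(office,bay)): drop {at(bay)}, keep {key_at(k4,hall), open(d_bay_office)}, require {at(office), open(d_bay_office)}
    → {at(office), key_at(k4,hall), open(d_bay_office)}
  through step 2 (move(hall,office)): drop {at(office)}, keep {key_at(k4,hall), open(d_bay_office)}, require {at(hall), open(d_hall_office)}
    → {at(hall), key_at(k4,hall), open(d_bay_office), open(d_hall_office)}
  through step 1 (move(bay,hall)): drop {at(hall)}, keep {key_at(k4,hall), open(d_bay_office), open(d_hall_office)}, require {at(bay), open(d_hall_bay)}
    → {at(bay), key_at(k4,hall), open(d_bay_office), open(d_hall_bay), open(d_hall_office)}

== RESULT ==
["at(bay)", "key_at(k4,hall)", "open(d_bay_office)", "open(d_hall_bay)", "open(d_hall_office)"]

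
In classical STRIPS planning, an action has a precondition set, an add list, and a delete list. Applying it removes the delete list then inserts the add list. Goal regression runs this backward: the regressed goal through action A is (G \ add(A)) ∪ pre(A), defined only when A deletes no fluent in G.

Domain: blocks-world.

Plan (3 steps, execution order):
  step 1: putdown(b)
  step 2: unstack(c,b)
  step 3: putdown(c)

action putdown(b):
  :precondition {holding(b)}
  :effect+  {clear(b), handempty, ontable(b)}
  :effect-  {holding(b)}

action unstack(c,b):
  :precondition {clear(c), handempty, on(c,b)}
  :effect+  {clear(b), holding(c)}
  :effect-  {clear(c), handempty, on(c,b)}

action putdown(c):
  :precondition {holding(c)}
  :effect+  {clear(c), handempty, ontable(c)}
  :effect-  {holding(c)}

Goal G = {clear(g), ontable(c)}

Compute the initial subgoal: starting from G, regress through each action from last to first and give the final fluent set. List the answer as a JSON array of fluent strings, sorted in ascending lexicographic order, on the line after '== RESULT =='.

Work backward from the goal:
  through step 3 (putdown(c)): drop {ontable(c)}, keep {clear(g)}, require {holding(c)}
    → {clear(g), holding(c)}
  through step 2 (unstack(c,b)): drop {holding(c)}, keep {clear(g)}, require {clear(c), handempty, on(c,b)}
    → {clear(c), clear(g), handempty, on(c,b)}
  through step 1 (putdown(b)): drop {handempty}, keep {clear(c), clear(g), on(c,b)}, require {holding(b)}
    → {clear(c), clear(g), holding(b), on(c,b)}

== RESULT ==
["clear(c)", "clear(g)", "holding(b)", "on(c,b)"]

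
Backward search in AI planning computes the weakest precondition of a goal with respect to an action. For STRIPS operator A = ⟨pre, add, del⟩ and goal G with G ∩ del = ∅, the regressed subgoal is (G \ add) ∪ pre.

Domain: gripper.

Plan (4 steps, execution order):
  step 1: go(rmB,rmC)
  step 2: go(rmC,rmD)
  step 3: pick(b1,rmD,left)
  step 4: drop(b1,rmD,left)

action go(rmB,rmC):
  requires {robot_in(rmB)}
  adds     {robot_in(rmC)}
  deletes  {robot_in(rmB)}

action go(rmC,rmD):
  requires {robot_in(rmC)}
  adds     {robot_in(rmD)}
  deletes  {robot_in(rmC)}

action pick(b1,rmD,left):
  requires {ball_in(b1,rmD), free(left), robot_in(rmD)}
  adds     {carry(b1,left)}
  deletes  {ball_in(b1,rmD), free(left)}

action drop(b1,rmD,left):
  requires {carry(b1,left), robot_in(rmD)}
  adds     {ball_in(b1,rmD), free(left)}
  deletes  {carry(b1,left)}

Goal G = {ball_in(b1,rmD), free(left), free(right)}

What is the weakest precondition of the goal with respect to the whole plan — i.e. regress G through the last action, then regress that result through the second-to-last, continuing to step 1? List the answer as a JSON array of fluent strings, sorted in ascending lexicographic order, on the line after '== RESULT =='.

Work backward from the goal:
  through step 4 (drop(b1,rmD,left)): drop {ball_in(b1,rmD), free(left)}, keep {free(right)}, require {carry(b1,left), robot_in(rmD)}
    → {carry(b1,left), free(right), robot_in(rmD)}
  through step 3 (pick(b1,rmD,left)): drop {carry(b1,left)}, keep {free(right), robot_in(rmD)}, require {ball_in(b1,rmD), free(left), robot_in(rmD)}
    → {ball_in(b1,rmD), free(left), free(right), robot_in(rmD)}
  through step 2 (go(rmC,rmD)): drop {robot_in(rmD)}, keep {ball_in(b1,rmD), free(left), free(right)}, require {robot_in(rmC)}
    → {ball_in(b1,rmD), free(left), free(right), robot_in(rmC)}
  through step 1 (go(rmB,rmC)): drop {robot_in(rmC)}, keep {ball_in(b1,rmD), free(left), free(right)}, require {robot_in(rmB)}
    → {ball_in(b1,rmD), free(left), free(right), robot_in(rmB)}

== RESULT ==
["ball_in(b1,rmD)", "free(left)", "free(right)", "robot_in(rmB)"]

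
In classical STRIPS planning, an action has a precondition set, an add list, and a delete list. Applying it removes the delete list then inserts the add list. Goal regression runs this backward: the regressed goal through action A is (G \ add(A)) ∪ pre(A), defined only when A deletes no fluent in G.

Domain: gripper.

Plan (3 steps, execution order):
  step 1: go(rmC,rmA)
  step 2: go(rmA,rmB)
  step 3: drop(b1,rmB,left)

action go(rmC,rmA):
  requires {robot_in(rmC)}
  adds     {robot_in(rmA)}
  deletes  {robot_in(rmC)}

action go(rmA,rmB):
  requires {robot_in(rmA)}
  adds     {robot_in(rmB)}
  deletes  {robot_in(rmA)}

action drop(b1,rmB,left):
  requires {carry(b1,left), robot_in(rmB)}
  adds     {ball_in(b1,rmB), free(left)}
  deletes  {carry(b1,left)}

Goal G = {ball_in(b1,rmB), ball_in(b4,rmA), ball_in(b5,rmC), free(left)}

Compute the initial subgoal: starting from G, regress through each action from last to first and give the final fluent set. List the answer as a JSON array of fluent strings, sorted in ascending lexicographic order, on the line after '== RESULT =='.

Regress step by step:
  through step 3 (drop(b1,rmB,left)): drop {ball_in(b1,rmB), free(left)}, keep {ball_in(b4,rmA), ball_in(b5,rmC)}, require {carry(b1,left), robot_in(rmB)}
    → {ball_in(b4,rmA), ball_in(b5,rmC), carry(b1,left), robot_in(rmB)}
  through step 2 (go(rmA,rmB)): drop {robot_in(rmB)}, keep {ball_in(b4,rmA), ball_in(b5,rmC), carry(b1,left)}, require {robot_in(rmA)}
    → {ball_in(b4,rmA), ball_in(b5,rmC), carry(b1,left), robot_in(rmA)}
  through step 1 (go(rmC,rmA)): drop {robot_in(rmA)}, keep {ball_in(b4,rmA), ball_in(b5,rmC), carry(b1,left)}, require {robot_in(rmC)}
    → {ball_in(b4,rmA), ball_in(b5,rmC), carry(b1,left), robot_in(rmC)}

== RESULT ==
["ball_in(b4,rmA)", "ball_in(b5,rmC)", "carry(b1,left)", "robot_in(rmC)"]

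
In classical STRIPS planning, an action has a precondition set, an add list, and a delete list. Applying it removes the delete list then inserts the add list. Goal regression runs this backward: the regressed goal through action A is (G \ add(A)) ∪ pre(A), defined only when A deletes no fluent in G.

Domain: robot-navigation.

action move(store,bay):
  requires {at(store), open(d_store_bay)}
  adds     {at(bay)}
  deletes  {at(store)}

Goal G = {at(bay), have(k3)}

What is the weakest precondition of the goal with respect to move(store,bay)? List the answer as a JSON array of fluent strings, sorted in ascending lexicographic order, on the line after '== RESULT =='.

Regress:
  G ∩ del = {}  (empty — regression defined)
  G \ add = {at(bay), have(k3)} \ {at(bay)} = {have(k3)}
  ∪ pre   = {have(k3)} ∪ {at(store), open(d_store_bay)}
          = {at(store), have(k3), open(d_store_bay)}

== RESULT ==
["at(store)", "have(k3)", "open(d_store_bay)"]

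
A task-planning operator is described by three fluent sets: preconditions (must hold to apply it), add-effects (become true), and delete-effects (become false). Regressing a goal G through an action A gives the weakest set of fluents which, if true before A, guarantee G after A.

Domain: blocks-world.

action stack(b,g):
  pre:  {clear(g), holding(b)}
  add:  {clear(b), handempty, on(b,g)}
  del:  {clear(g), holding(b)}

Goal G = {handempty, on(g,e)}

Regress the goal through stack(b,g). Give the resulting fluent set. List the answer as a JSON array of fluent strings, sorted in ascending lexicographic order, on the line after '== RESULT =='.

Regress:
  G ∩ del = {}  (empty — regression defined)
  G \ add = {handempty, on(g,e)} \ {clear(b), handempty, on(b,g)} = {on(g,e)}
  ∪ pre   = {on(g,e)} ∪ {clear(g), holding(b)}
          = {clear(g), holding(b), on(g,e)}

== RESULT ==
["clear(g)", "holding(b)", "on(g,e)"]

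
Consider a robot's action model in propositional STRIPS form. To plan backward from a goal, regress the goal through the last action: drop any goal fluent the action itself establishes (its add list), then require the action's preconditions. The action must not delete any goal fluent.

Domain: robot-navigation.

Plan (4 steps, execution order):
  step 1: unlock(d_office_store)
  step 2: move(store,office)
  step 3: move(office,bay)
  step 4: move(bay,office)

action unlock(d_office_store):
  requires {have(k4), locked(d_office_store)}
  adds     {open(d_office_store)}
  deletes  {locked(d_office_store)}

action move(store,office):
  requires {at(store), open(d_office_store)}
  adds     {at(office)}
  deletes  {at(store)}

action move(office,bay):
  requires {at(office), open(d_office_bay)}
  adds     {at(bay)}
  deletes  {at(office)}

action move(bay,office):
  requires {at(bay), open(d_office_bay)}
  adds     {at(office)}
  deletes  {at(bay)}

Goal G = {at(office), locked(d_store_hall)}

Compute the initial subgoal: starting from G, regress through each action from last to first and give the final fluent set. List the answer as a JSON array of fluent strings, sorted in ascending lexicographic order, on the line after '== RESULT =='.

Work backward from the goal:
  through step 4 (move(bay,office)): drop {at(office)}, keep {locked(d_store_hall)}, require {at(bay), open(d_office_bay)}
    → {at(bay), locked(d_store_hall), open(d_office_bay)}
  through step 3 (move(office,bay)): drop {at(bay)}, keep {locked(d_store_hall), open(d_office_bay)}, require {at(office), open(d_office_bay)}
    → {at(office), locked(d_store_hall), open(d_office_bay)}
  through step 2 (move(store,office)): drop {at(office)}, keep {locked(d_store_hall), open(d_office_bay)}, require {at(store), open(d_office_store)}
    → {at(store), locked(d_store_hall), open(d_office_bay), open(d_office_store)}
  through step 1 (unlock(d_office_store)): drop {open(d_office_store)}, keep {at(store), locked(d_store_hall), open(d_office_bay)}, require {have(k4), locked(d_office_store)}
    → {at(store), have(k4), locked(d_office_store), locked(d_store_hall), open(d_office_bay)}

== RESULT ==
["at(store)", "have(k4)", "locked(d_office_store)", "locked(d_store_hall)", "open(d_office_bay)"]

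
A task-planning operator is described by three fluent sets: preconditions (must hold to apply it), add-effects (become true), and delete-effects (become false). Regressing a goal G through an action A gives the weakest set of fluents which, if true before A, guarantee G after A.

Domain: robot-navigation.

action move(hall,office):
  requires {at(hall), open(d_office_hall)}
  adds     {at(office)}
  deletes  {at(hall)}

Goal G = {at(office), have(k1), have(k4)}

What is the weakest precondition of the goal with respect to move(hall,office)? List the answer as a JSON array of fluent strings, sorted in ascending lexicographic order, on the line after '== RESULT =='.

Compute (G \ add) ∪ pre:
  G ∩ del = {}  (empty — regression defined)
  G \ add = {at(office), have(k1), have(k4)} \ {at(office)} = {have(k1), have(k4)}
  ∪ pre   = {have(k1), have(k4)} ∪ {at(hall), open(d_office_hall)}
          = {at(hall), have(k1), have(k4), open(d_office_hall)}

== RESULT ==
["at(hall)", "have(k1)", "have(k4)", "open(d_office_hall)"]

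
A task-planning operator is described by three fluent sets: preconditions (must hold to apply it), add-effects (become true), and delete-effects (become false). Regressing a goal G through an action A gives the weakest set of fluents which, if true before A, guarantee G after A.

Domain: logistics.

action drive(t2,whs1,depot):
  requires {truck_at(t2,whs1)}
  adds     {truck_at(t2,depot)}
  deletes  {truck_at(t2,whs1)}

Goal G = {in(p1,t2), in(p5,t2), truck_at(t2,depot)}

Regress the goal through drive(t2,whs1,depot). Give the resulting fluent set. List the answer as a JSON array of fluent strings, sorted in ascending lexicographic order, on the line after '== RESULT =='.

Compute (G \ add) ∪ pre:
  G ∩ del = {}  (empty — regression defined)
  G \ add = {in(p1,t2), in(p5,t2), truck_at(t2,depot)} \ {truck_at(t2,depot)} = {in(p1,t2), in(p5,t2)}
  ∪ pre   = {in(p1,t2), in(p5,t2)} ∪ {truck_at(t2,whs1)}
          = {in(p1,t2), in(p5,t2), truck_at(t2,whs1)}

== RESULT ==
["in(p1,t2)", "in(p5,t2)", "truck_at(t2,whs1)"]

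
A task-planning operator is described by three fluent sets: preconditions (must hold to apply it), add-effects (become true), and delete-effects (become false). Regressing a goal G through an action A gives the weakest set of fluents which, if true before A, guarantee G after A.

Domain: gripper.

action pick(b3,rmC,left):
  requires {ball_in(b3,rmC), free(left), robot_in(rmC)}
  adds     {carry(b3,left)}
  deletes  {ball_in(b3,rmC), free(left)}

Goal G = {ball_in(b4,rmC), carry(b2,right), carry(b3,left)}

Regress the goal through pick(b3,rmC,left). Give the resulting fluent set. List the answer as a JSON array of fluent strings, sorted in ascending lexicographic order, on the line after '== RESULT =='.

Compute (G \ add) ∪ pre:
  G ∩ del = {}  (empty — regression defined)
  G \ add = {ball_in(b4,rmC), carry(b2,right), carry(b3,left)} \ {carry(b3,left)} = {ball_in(b4,rmC), carry(b2,right)}
  ∪ pre   = {ball_in(b4,rmC), carry(b2,right)} ∪ {ball_in(b3,rmC), free(left), robot_in(rmC)}
          = {ball_in(b3,rmC), ball_in(b4,rmC), carry(b2,right), free(left), robot_in(rmC)}

== RESULT ==
["ball_in(b3,rmC)", "ball_in(b4,rmC)", "carry(b2,right)", "free(left)", "robot_in(rmC)"]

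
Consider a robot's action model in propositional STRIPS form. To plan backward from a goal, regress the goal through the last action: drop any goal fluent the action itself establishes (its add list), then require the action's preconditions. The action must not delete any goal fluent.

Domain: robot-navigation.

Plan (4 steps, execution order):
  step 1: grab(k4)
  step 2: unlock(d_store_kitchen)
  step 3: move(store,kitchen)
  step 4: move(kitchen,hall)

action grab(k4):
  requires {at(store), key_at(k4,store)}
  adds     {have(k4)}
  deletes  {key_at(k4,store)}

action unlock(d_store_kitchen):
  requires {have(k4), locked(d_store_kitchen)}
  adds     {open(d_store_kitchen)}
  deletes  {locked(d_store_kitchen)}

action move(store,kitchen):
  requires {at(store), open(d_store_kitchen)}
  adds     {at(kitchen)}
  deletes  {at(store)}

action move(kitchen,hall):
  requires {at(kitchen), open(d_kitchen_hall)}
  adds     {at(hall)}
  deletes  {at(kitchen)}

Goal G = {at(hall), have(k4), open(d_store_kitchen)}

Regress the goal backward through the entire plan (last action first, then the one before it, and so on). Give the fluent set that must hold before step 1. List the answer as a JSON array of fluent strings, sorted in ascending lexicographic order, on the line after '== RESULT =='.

Work backward from the goal:
  through step 4 (move(kitchen,hall)): drop {at(hall)}, keep {have(k4), open(d_store_kitchen)}, require {at(kitchen), open(d_kitchen_hall)}
    → {at(kitchen), have(k4), open(d_kitchen_hall), open(d_store_kitchen)}
  through step 3 (move(store,kitchen)): drop {at(kitchen)}, keep {have(k4), open(d_kitchen_hall), open(d_store_kitchen)}, require {at(store), open(d_store_kitchen)}
    → {at(store), have(k4), open(d_kitchen_hall), open(d_store_kitchen)}
  through step 2 (unlock(d_store_kitchen)): drop {open(d_store_kitchen)}, keep {at(store), have(k4), open(d_kitchen_hall)}, require {have(k4), locked(d_store_kitchen)}
    → {at(store), have(k4), locked(d_store_kitchen), open(d_kitchen_hall)}
  through step 1 (grab(k4)): drop {have(k4)}, keep {at(store), locked(d_store_kitchen), open(d_kitchen_hall)}, require {at(store), key_at(k4,store)}
    → {at(store), key_at(k4,store), locked(d_store_kitchen), open(d_kitchen_hall)}

== RESULT ==
["at(store)", "key_at(k4,store)", "locked(d_store_kitchen)", "open(d_kitchen_hall)"]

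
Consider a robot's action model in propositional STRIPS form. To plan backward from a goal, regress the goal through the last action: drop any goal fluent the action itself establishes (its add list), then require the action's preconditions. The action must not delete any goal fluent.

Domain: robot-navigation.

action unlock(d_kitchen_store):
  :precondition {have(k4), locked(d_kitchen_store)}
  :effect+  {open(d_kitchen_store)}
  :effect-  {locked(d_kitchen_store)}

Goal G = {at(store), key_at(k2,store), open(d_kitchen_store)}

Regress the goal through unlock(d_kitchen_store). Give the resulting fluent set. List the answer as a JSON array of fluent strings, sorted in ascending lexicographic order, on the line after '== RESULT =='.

Compute (G \ add) ∪ pre:
  G ∩ del = {}  (empty — regression defined)
  G \ add = {at(store), key_at(k2,store), open(d_kitchen_store)} \ {open(d_kitchen_store)} = {at(store), key_at(k2,store)}
  ∪ pre   = {at(store), key_at(k2,store)} ∪ {have(k4), locked(d_kitchen_store)}
          = {at(store), have(k4), key_at(k2,store), locked(d_kitchen_store)}

== RESULT ==
["at(store)", "have(k4)", "key_at(k2,store)", "locked(d_kitchen_store)"]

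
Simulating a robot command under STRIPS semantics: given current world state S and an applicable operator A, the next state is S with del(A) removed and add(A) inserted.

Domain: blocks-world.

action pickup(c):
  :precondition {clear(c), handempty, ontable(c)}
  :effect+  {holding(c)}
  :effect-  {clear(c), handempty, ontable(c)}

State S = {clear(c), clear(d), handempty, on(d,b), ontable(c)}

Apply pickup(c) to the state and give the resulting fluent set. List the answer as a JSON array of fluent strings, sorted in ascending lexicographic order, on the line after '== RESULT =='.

Compute (S \ del) ∪ add:
  pre ⊆ S: {clear(c), handempty, ontable(c)} ⊆ S  — applicable
  S \ del = {clear(d), on(d,b)}
  ∪ add   = {clear(d), holding(c), on(d,b)}

== RESULT ==
["clear(d)", "holding(c)", "on(d,b)"]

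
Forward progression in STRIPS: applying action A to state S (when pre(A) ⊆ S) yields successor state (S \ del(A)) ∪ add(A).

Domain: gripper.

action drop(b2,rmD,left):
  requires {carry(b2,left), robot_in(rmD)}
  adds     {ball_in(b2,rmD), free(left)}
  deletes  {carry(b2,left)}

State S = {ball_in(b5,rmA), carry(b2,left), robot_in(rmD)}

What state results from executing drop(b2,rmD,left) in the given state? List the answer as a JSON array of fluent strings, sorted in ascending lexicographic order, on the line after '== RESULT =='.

Compute (S \ del) ∪ add:
  pre ⊆ S: {carry(b2,left), robot_in(rmD)} ⊆ S  — applicable
  S \ del = {ball_in(b5,rmA), robot_in(rmD)}
  ∪ add   = {ball_in(b2,rmD), ball_in(b5,rmA), free(left), robot_in(rmD)}

== RESULT ==
["ball_in(b2,rmD)", "ball_in(b5,rmA)", "free(left)", "robot_in(rmD)"]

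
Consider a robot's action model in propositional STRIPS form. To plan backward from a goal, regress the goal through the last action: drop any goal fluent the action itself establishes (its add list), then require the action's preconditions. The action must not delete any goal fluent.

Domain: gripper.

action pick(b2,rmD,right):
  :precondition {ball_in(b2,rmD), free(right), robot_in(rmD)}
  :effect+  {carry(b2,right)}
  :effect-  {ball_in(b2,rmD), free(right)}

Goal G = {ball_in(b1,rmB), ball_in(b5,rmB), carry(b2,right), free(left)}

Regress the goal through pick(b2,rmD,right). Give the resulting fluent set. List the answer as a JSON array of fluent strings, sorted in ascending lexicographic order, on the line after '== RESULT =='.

Compute (G \ add) ∪ pre:
  G ∩ del = {}  (empty — regression defined)
  G \ add = {ball_in(b1,rmB), ball_in(b5,rmB), carry(b2,right), free(left)} \ {carry(b2,right)} = {ball_in(b1,rmB), ball_in(b5,rmB), free(left)}
  ∪ pre   = {ball_in(b1,rmB), ball_in(b5,rmB), free(left)} ∪ {ball_in(b2,rmD), free(right), robot_in(rmD)}
          = {ball_in(b1,rmB), ball_in(b2,rmD), ball_in(b5,rmB), free(left), free(right), robot_in(rmD)}

== RESULT ==
["ball_in(b1,rmB)", "ball_in(b2,rmD)", "ball_in(b5,rmB)", "free(left)", "free(right)", "robot_in(rmD)"]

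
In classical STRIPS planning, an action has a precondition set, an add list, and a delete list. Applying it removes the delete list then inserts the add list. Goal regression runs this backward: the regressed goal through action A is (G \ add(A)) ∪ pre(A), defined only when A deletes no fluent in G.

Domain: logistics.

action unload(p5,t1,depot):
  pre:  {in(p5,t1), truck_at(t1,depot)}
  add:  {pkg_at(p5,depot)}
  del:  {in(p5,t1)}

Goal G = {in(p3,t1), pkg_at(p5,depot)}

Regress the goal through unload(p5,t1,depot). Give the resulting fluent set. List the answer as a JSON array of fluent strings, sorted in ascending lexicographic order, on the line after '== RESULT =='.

Compute (G \ add) ∪ pre:
  G ∩ del = {}  (empty — regression defined)
  G \ add = {in(p3,t1), pkg_at(p5,depot)} \ {pkg_at(p5,depot)} = {in(p3,t1)}
  ∪ pre   = {in(p3,t1)} ∪ {in(p5,t1), truck_at(t1,depot)}
          = {in(p3,t1), in(p5,t1), truck_at(t1,depot)}

== RESULT ==
["in(p3,t1)", "in(p5,t1)", "truck_at(t1,depot)"]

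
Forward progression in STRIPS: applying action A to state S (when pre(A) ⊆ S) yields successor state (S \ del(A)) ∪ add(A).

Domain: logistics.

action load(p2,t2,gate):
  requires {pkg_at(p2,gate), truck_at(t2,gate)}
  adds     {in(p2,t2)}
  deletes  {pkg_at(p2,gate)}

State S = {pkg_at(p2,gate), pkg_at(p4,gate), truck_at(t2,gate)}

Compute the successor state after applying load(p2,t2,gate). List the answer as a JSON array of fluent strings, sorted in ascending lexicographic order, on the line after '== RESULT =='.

Progress:
  pre ⊆ S: {pkg_at(p2,gate), truck_at(t2,gate)} ⊆ S  — applicable
  S \ del = {pkg_at(p4,gate), truck_at(t2,gate)}
  ∪ add   = {in(p2,t2), pkg_at(p4,gate), truck_at(t2,gate)}

== RESULT ==
["in(p2,t2)", "pkg_at(p4,gate)", "truck_at(t2,gate)"]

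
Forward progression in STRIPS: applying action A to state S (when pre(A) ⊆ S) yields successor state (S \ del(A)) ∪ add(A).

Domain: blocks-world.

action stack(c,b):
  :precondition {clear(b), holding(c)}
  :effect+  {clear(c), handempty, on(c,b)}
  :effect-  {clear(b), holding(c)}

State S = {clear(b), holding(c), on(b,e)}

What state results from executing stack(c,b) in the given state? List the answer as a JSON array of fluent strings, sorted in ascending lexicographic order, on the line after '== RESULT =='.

Compute (S \ del) ∪ add:
  pre ⊆ S: {clear(b), holding(c)} ⊆ S  — applicable
  S \ del = {on(b,e)}
  ∪ add   = {clear(c), handempty, on(b,e), on(c,b)}

== RESULT ==
["clear(c)", "handempty", "on(b,e)", "on(c,b)"]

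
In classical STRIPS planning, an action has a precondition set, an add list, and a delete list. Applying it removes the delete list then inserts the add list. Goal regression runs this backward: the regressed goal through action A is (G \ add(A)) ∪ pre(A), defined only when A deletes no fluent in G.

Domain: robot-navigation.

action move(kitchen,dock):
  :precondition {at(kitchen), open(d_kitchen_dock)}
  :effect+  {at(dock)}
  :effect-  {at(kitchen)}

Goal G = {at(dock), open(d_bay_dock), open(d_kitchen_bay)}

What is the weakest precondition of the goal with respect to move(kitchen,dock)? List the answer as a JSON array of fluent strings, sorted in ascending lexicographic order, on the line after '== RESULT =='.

Compute (G \ add) ∪ pre:
  G ∩ del = {}  (empty — regression defined)
  G \ add = {at(dock), open(d_bay_dock), open(d_kitchen_bay)} \ {at(dock)} = {open(d_bay_dock), open(d_kitchen_bay)}
  ∪ pre   = {open(d_bay_dock), open(d_kitchen_bay)} ∪ {at(kitchen), open(d_kitchen_dock)}
          = {at(kitchen), open(d_bay_dock), open(d_kitchen_bay), open(d_kitchen_dock)}

== RESULT ==
["at(kitchen)", "open(d_bay_dock)", "open(d_kitchen_bay)", "open(d_kitchen_dock)"]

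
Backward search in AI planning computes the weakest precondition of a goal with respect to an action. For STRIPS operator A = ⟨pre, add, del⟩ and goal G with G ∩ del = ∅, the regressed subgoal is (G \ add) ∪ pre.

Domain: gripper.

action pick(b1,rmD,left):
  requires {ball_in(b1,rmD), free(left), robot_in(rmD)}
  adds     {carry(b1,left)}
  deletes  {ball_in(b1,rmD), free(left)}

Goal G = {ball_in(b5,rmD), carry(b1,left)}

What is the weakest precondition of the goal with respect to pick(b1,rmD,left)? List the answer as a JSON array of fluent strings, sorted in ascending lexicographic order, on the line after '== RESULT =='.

Compute (G \ add) ∪ pre:
  G ∩ del = {}  (empty — regression defined)
  G \ add = {ball_in(b5,rmD), carry(b1,left)} \ {carry(b1,left)} = {ball_in(b5,rmD)}
  ∪ pre   = {ball_in(b5,rmD)} ∪ {ball_in(b1,rmD), free(left), robot_in(rmD)}
          = {ball_in(b1,rmD), ball_in(b5,rmD), free(left), robot_in(rmD)}

== RESULT ==
["ball_in(b1,rmD)", "ball_in(b5,rmD)", "free(left)", "robot_in(rmD)"]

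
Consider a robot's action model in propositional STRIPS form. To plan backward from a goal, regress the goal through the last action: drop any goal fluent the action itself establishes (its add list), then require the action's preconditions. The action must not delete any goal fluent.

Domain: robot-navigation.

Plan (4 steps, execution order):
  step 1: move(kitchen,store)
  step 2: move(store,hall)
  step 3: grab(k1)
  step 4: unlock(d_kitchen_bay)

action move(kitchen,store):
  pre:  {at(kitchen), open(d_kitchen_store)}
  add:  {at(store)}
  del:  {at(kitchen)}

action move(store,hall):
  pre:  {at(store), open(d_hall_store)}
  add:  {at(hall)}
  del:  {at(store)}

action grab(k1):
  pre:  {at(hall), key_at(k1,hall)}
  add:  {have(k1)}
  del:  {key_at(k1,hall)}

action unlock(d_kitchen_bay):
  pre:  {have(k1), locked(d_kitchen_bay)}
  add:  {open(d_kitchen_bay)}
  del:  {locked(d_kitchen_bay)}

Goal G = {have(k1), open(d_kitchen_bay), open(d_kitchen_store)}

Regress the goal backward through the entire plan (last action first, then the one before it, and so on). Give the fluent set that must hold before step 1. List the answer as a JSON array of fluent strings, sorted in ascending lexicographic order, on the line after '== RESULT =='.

Regress step by step:
  through step 4 (unlock(d_kitchen_bay)): drop {open(d_kitchen_bay)}, keep {have(k1), open(d_kitchen_store)}, require {have(k1), locked(d_kitchen_bay)}
    → {have(k1), locked(d_kitchen_bay), open(d_kitchen_store)}
  through step 3 (grab(k1)): drop {have(k1)}, keep {locked(d_kitchen_bay), open(d_kitchen_store)}, require {at(hall), key_at(k1,hall)}
    → {at(hall), key_at(k1,hall), locked(d_kitchen_bay), open(d_kitchen_store)}
  through step 2 (move(store,hall)): drop {at(hall)}, keep {key_at(k1,hall), locked(d_kitchen_bay), open(d_kitchen_store)}, require {at(store), open(d_hall_store)}
    → {at(store), key_at(k1,hall), locked(d_kitchen_bay), open(d_hall_store), open(d_kitchen_store)}
  through step 1 (move(kitchen,store)): drop {at(store)}, keep {key_at(k1,hall), locked(d_kitchen_bay), open(d_hall_store), open(d_kitchen_store)}, require {at(kitchen), open(d_kitchen_store)}
    → {at(kitchen), key_at(k1,hall), locked(d_kitchen_bay), open(d_hall_store), open(d_kitchen_store)}

== RESULT ==
["at(kitchen)", "key_at(k1,hall)", "locked(d_kitchen_bay)", "open(d_hall_store)", "open(d_kitchen_store)"]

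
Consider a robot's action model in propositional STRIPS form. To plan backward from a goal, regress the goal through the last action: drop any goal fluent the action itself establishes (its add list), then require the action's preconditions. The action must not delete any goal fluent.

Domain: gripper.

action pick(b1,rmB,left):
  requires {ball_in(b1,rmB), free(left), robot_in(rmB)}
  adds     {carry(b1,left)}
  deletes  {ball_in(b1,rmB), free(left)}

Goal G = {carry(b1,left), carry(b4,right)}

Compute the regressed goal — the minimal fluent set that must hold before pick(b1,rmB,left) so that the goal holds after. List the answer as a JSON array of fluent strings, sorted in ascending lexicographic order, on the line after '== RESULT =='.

Regress:
  G ∩ del = {}  (empty — regression defined)
  G \ add = {carry(b1,left), carry(b4,right)} \ {carry(b1,left)} = {carry(b4,right)}
  ∪ pre   = {carry(b4,right)} ∪ {ball_in(b1,rmB), free(left), robot_in(rmB)}
          = {ball_in(b1,rmB), carry(b4,right), free(left), robot_in(rmB)}

== RESULT ==
["ball_in(b1,rmB)", "carry(b4,right)", "free(left)", "robot_in(rmB)"]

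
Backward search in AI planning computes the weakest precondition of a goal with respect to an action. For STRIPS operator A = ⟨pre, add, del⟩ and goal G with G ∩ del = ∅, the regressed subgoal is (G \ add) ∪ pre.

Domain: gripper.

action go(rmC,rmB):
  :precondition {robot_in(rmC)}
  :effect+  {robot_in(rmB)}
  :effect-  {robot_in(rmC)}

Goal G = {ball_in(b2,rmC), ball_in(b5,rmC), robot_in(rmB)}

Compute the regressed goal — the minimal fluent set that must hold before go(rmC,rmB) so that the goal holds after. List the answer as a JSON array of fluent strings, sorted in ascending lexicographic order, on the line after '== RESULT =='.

Compute (G \ add) ∪ pre:
  G ∩ del = {}  (empty — regression defined)
  G \ add = {ball_in(b2,rmC), ball_in(b5,rmC), robot_in(rmB)} \ {robot_in(rmB)} = {ball_in(b2,rmC), ball_in(b5,rmC)}
  ∪ pre   = {ball_in(b2,rmC), ball_in(b5,rmC)} ∪ {robot_in(rmC)}
          = {ball_in(b2,rmC), ball_in(b5,rmC), robot_in(rmC)}

== RESULT ==
["ball_in(b2,rmC)", "ball_in(b5,rmC)", "robot_in(rmC)"]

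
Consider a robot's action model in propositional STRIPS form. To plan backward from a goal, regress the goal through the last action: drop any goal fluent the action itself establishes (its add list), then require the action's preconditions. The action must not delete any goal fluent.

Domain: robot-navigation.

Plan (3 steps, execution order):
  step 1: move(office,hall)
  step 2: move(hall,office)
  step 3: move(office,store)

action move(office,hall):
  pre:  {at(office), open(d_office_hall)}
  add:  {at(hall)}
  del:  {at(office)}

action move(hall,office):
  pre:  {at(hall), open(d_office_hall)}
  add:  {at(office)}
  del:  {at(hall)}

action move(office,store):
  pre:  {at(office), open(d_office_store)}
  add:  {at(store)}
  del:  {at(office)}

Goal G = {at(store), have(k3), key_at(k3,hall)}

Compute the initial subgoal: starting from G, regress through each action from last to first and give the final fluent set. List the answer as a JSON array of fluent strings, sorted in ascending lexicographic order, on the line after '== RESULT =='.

Work backward from the goal:
  through step 3 (move(office,store)): drop {at(store)}, keep {have(k3), key_at(k3,hall)}, require {at(office), open(d_office_store)}
    → {at(office), have(k3), key_at(k3,hall), open(d_office_store)}
  through step 2 (move(hall,office)): drop {at(office)}, keep {have(k3), key_at(k3,hall), open(d_office_store)}, require {at(hall), open(d_office_hall)}
    → {at(hall), have(k3), key_at(k3,hall), open(d_office_hall), open(d_office_store)}
  through step 1 (move(office,hall)): drop {at(hall)}, keep {have(k3), key_at(k3,hall), open(d_office_hall), open(d_office_store)}, require {at(office), open(d_office_hall)}
    → {at(office), have(k3), key_at(k3,hall), open(d_office_hall), open(d_office_store)}

== RESULT ==
["at(office)", "have(k3)", "key_at(k3,hall)", "open(d_office_hall)", "open(d_office_store)"]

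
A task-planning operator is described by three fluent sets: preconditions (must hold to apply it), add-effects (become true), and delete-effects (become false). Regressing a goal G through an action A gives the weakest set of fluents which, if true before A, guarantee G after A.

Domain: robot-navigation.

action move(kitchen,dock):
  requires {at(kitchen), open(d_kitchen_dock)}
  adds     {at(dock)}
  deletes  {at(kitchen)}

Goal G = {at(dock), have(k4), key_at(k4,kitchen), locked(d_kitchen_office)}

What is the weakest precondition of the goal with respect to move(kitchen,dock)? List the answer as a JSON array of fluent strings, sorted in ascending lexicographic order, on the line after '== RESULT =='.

Regress:
  G ∩ del = {}  (empty — regression defined)
  G \ add = {at(dock), have(k4), key_at(k4,kitchen), locked(d_kitchen_office)} \ {at(dock)} = {have(k4), key_at(k4,kitchen), locked(d_kitchen_office)}
  ∪ pre   = {have(k4), key_at(k4,kitchen), locked(d_kitchen_office)} ∪ {at(kitchen), open(d_kitchen_dock)}
          = {at(kitchen), have(k4), key_at(k4,kitchen), locked(d_kitchen_office), open(d_kitchen_dock)}

== RESULT ==
["at(kitchen)", "have(k4)", "key_at(k4,kitchen)", "locked(d_kitchen_office)", "open(d_kitchen_dock)"]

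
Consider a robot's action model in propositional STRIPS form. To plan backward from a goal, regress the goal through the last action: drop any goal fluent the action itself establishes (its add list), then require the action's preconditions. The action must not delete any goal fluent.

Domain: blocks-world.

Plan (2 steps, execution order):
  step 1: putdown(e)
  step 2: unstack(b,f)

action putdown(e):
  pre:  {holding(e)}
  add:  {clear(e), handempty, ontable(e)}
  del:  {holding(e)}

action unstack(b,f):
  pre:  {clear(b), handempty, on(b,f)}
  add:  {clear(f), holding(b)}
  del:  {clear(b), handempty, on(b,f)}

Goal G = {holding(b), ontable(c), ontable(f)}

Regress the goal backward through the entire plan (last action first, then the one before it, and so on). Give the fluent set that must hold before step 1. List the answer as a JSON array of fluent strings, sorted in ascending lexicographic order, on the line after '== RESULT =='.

Work backward from the goal:
  through step 2 (unstack(b,f)): drop {holding(b)}, keep {ontable(c), ontable(f)}, require {clear(b), handempty, on(b,f)}
    → {clear(b), handempty, on(b,f), ontable(c), ontable(f)}
  through step 1 (putdown(e)): drop {handempty}, keep {clear(b), on(b,f), ontable(c), ontable(f)}, require {holding(e)}
    → {clear(b), holding(e), on(b,f), ontable(c), ontable(f)}

== RESULT ==
["clear(b)", "holding(e)", "on(b,f)", "ontable(c)", "ontable(f)"]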